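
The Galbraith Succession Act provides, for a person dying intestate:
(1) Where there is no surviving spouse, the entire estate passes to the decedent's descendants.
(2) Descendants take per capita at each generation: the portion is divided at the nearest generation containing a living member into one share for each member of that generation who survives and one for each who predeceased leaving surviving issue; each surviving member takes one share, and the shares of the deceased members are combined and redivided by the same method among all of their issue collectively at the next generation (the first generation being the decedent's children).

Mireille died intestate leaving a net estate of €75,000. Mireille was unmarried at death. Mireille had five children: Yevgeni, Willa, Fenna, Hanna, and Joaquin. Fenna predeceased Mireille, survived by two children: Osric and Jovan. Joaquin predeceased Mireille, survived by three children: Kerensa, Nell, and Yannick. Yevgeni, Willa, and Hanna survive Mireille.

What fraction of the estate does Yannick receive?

Yannick receives 2/25 of the estate.

The entire €75,000 passes to the descendants.
That amount (€75,000) is divided at the children's generation into 5 shares of €15,000. Yevgeni, Willa, and Hanna each take €15,000. The 2 shares of the deceased (Fenna and Joaquin) are combined into a pool of €30,000.
That pool (€30,000) is divided at the grandchildren's generation equally among Osric, Jovan, Kerensa, Nell, and Yannick: €6,000 each.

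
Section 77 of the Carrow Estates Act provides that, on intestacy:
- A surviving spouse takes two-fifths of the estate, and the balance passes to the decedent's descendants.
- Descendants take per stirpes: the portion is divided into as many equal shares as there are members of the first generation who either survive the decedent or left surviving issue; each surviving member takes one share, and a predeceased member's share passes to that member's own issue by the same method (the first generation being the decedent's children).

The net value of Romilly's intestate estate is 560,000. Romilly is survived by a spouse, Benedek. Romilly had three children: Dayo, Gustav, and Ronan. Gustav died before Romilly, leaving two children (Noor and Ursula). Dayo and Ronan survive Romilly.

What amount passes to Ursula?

Ursula receives 56,000.

Benedek takes two-fifths of 560,000 = 224,000. The remaining 336,000 passes to the descendants.
The descendants' portion (336,000) is divided into 3 shares of 112,000: Dayo and Ronan each take 112,000; Gustav's 112,000 share passes to Gustav's issue.
Gustav's share (112,000) is divided into 2 shares of 56,000: Noor and Ursula each take 56,000.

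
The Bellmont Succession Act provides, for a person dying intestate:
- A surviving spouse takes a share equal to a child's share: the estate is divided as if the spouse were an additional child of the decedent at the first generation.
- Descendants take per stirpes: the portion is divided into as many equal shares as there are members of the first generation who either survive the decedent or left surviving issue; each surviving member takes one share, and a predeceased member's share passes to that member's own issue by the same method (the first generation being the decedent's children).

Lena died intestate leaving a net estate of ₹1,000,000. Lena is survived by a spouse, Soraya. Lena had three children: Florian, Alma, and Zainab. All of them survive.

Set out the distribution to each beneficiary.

Soraya: ₹250,000; Florian: ₹250,000; Alma: ₹250,000; Zainab: ₹250,000

The spouse counts as an additional share at the children's level, so there are 4 primary shares of ₹250,000. Soraya takes one such share (₹250,000).
The children's combined portion (₹750,000) is divided into 3 shares of ₹250,000: Florian, Alma, and Zainab each take ₹250,000.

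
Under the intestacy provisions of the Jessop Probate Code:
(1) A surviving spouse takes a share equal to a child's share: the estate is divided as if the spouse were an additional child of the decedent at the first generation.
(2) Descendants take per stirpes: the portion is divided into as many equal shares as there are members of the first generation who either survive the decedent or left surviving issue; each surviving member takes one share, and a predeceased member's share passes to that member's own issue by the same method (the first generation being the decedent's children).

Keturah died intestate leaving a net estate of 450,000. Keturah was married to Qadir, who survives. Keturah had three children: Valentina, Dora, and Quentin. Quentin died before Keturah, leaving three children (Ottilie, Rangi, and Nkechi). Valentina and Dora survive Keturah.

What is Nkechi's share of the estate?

Nkechi receives 37,500.

The spouse counts as an additional share at the children's level, so there are 4 primary shares of 112,500. Qadir takes one such share (112,500).
The children's combined portion (337,500) is divided into 3 shares of 112,500: Valentina and Dora each take 112,500; Quentin's 112,500 share passes to Quentin's issue.
Quentin's share (112,500) is divided into 3 shares of 37,500: Ottilie, Rangi, and Nkechi each take 37,500.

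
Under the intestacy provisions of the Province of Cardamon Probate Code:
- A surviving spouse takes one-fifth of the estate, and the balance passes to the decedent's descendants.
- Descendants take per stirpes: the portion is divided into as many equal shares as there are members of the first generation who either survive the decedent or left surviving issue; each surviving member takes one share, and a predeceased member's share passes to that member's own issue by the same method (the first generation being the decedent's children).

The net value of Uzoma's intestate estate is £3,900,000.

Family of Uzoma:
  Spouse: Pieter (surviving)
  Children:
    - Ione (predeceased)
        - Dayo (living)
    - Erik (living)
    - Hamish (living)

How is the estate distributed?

Pieter takes one-fifth of £3,900,000 = £780,000. The remaining £3,120,000 passes to the descendants.
The descendants' portion (£3,120,000) is divided into 3 shares of £1,040,000: Erik and Hamish each take £1,040,000; Ione's £1,040,000 share passes to Ione's issue.
Ione's share (£1,040,000) passes entirely to Dayo.

Pieter: £780,000; Dayo: £1,040,000; Erik: £1,040,000; Hamish: £1,040,000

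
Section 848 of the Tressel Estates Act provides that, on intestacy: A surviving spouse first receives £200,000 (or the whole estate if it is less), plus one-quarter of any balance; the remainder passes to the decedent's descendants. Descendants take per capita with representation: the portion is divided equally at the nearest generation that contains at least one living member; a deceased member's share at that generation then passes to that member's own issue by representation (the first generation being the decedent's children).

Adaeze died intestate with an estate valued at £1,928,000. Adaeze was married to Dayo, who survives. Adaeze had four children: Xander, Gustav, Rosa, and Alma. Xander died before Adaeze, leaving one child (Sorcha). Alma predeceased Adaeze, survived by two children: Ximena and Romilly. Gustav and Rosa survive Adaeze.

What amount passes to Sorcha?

Sorcha receives £324,000.

Dayo first takes £200,000, leaving a balance of £1,728,000. Dayo then takes one-quarter of the balance (£432,000), for a total of £632,000. The remaining £1,296,000 passes to the descendants.
The descendants' portion (£1,296,000) is divided into 4 shares of £324,000: Gustav and Rosa each take £324,000; Xander's £324,000 share passes to Xander's issue; Alma's £324,000 share passes to Alma's issue.
Xander's share (£324,000) passes entirely to Sorcha.
Alma's share (£324,000) is divided into 2 shares of £162,000: Ximena and Romilly each take £162,000.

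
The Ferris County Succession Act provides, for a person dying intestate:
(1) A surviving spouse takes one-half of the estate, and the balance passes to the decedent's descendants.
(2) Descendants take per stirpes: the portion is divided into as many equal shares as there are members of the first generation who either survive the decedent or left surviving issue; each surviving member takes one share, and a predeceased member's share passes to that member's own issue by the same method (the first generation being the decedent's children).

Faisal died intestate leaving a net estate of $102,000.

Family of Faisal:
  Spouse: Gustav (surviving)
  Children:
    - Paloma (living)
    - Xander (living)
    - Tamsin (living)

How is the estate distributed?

Gustav: $51,000; Paloma: $17,000; Xander: $17,000; Tamsin: $17,000

Gustav takes one-half of $102,000 = $51,000. The remaining $51,000 passes to the descendants.
The descendants' portion ($51,000) is divided into 3 shares of $17,000: Paloma, Xander, and Tamsin each take $17,000.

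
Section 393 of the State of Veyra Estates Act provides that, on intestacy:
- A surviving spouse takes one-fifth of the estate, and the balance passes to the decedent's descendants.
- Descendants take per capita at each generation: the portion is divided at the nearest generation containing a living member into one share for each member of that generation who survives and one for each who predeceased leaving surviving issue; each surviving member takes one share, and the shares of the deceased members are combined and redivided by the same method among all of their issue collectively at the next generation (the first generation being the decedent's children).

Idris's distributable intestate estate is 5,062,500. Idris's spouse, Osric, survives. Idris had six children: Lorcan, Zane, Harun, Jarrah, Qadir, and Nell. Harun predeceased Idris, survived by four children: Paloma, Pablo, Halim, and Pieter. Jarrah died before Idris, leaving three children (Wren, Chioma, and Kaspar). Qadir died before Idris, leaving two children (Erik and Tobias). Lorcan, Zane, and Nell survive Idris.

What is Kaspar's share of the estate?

Kaspar receives 225,000.

Osric takes one-fifth of 5,062,500 = 1,012,500. The remaining 4,050,000 passes to the descendants.
The descendants' portion (4,050,000) is divided at the children's generation into 6 shares of 675,000. Lorcan, Zane, and Nell each take 675,000. The 3 shares of the deceased (Harun, Jarrah, and Qadir) are combined into a pool of 2,025,000.
That pool (2,025,000) is divided at the grandchildren's generation equally among Paloma, Pablo, Halim, Pieter, Wren, Chioma, Kaspar, Erik, and Tobias: 225,000 each.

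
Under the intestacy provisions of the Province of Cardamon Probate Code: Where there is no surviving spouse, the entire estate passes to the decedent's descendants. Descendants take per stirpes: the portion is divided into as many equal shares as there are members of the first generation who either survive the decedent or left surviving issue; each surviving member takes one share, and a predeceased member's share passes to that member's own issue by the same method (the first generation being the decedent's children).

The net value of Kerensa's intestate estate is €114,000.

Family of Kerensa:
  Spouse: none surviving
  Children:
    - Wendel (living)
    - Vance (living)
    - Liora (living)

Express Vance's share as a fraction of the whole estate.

The entire €114,000 passes to the descendants.
That amount (€114,000) is divided into 3 shares of €38,000: Wendel, Vance, and Liora each take €38,000.

Vance receives 1/3 of the estate.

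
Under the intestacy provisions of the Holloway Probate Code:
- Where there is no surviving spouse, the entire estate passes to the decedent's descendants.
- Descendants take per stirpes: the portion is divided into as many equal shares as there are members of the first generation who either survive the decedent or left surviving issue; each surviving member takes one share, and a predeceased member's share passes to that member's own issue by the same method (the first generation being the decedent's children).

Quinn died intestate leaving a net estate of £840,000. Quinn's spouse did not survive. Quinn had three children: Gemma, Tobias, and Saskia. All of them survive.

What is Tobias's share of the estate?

Tobias receives £280,000.

The entire £840,000 passes to the descendants.
That amount (£840,000) is divided into 3 shares of £280,000: Gemma, Tobias, and Saskia each take £280,000.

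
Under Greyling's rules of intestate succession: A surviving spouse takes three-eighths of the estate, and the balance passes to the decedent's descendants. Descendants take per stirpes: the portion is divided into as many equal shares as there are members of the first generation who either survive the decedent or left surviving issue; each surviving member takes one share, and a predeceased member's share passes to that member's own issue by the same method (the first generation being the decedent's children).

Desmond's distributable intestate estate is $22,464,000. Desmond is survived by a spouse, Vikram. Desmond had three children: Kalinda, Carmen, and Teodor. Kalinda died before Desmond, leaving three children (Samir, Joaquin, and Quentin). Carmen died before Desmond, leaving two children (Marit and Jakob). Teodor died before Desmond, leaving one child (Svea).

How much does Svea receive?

Vikram takes three-eighths of $22,464,000 = $8,424,000. The remaining $14,040,000 passes to the descendants.
The descendants' portion ($14,040,000) is divided into 3 shares of $4,680,000: Kalinda's $4,680,000 share passes to Kalinda's issue; Carmen's $4,680,000 share passes to Carmen's issue; Teodor's $4,680,000 share passes to Teodor's issue.
Kalinda's share ($4,680,000) is divided into 3 shares of $1,560,000: Samir, Joaquin, and Quentin each take $1,560,000.
Carmen's share ($4,680,000) is divided into 2 shares of $2,340,000: Marit and Jakob each take $2,340,000.
Teodor's share ($4,680,000) passes entirely to Svea.

Svea receives $4,680,000.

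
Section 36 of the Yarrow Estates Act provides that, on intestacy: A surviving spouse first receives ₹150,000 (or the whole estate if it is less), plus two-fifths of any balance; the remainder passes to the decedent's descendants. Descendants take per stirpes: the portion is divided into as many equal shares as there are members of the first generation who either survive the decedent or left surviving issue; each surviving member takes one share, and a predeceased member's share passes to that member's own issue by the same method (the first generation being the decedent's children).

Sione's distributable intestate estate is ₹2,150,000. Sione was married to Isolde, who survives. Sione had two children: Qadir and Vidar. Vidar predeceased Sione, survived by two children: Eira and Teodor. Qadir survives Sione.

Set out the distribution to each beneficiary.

Isolde: ₹950,000; Qadir: ₹600,000; Eira: ₹300,000; Teodor: ₹300,000

Isolde first takes ₹150,000, leaving a balance of ₹2,000,000. Isolde then takes two-fifths of the balance (₹800,000), for a total of ₹950,000. The remaining ₹1,200,000 passes to the descendants.
The descendants' portion (₹1,200,000) is divided into 2 shares of ₹600,000: Qadir takes ₹600,000; Vidar's ₹600,000 share passes to Vidar's issue.
Vidar's share (₹600,000) is divided into 2 shares of ₹300,000: Eira and Teodor each take ₹300,000.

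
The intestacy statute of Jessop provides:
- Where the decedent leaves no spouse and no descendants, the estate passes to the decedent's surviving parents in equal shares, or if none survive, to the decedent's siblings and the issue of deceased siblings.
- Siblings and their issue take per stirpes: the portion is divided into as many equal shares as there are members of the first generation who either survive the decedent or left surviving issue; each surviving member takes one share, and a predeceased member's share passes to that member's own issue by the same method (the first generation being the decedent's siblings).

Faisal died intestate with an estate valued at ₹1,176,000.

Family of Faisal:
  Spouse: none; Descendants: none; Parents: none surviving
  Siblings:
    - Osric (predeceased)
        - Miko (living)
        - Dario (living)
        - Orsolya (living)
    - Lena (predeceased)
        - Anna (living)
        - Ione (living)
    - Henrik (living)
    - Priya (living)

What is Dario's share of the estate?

The entire ₹1,176,000 passes to the siblings and their issue.
That amount (₹1,176,000) is divided into 4 shares of ₹294,000: Henrik and Priya each take ₹294,000; Osric's ₹294,000 share passes to Osric's issue; Lena's ₹294,000 share passes to Lena's issue.
Osric's share (₹294,000) is divided into 3 shares of ₹98,000: Miko, Dario, and Orsolya each take ₹98,000.
Lena's share (₹294,000) is divided into 2 shares of ₹147,000: Anna and Ione each take ₹147,000.

Dario receives ₹98,000.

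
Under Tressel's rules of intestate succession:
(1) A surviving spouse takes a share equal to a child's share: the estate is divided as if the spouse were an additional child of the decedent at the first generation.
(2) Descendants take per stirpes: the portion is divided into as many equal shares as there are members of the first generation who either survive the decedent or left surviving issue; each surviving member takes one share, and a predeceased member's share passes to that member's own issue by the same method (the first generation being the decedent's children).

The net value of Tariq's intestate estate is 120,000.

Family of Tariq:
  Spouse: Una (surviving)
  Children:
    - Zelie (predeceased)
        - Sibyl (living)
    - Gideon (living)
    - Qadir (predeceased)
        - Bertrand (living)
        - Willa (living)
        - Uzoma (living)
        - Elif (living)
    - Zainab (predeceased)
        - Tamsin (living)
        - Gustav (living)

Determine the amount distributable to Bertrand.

The spouse counts as an additional share at the children's level, so there are 5 primary shares of 24,000. Una takes one such share (24,000).
The children's combined portion (96,000) is divided into 4 shares of 24,000: Gideon takes 24,000; Zelie's 24,000 share passes to Zelie's issue; Qadir's 24,000 share passes to Qadir's issue; Zainab's 24,000 share passes to Zainab's issue.
Zelie's share (24,000) passes entirely to Sibyl.
Qadir's share (24,000) is divided into 4 shares of 6,000: Bertrand, Willa, Uzoma, and Elif each take 6,000.
Zainab's share (24,000) is divided into 2 shares of 12,000: Tamsin and Gustav each take 12,000.

Bertrand receives 6,000.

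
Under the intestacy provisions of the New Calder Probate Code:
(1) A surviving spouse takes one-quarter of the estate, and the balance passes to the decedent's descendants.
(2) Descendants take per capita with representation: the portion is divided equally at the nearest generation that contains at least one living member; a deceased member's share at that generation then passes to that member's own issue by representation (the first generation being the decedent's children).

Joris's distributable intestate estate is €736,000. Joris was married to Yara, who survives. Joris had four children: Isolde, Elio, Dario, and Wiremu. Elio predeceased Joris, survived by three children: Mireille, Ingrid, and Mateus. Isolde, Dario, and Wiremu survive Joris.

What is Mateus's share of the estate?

Mateus receives €46,000.

Yara takes one-quarter of €736,000 = €184,000. The remaining €552,000 passes to the descendants.
The descendants' portion (€552,000) is divided into 4 shares of €138,000: Isolde, Dario, and Wiremu each take €138,000; Elio's €138,000 share passes to Elio's issue.
Elio's share (€138,000) is divided into 3 shares of €46,000: Mireille, Ingrid, and Mateus each take €46,000.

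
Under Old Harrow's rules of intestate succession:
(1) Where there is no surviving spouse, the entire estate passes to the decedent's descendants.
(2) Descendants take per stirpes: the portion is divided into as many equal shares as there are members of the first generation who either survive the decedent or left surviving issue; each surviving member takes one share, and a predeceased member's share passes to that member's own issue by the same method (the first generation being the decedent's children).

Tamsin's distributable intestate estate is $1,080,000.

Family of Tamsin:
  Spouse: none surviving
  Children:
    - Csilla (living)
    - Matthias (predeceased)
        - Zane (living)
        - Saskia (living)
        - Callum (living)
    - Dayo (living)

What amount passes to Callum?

Callum receives $120,000.

The entire $1,080,000 passes to the descendants.
That amount ($1,080,000) is divided into 3 shares of $360,000: Csilla and Dayo each take $360,000; Matthias's $360,000 share passes to Matthias's issue.
Matthias's share ($360,000) is divided into 3 shares of $120,000: Zane, Saskia, and Callum each take $120,000.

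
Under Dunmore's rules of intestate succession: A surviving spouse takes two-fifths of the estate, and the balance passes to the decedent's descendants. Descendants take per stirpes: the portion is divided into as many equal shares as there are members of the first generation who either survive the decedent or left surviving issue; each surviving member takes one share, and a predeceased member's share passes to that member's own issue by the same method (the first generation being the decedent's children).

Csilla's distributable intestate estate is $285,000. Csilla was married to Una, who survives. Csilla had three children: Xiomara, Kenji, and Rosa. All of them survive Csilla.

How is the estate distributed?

Una takes two-fifths of $285,000 = $114,000. The remaining $171,000 passes to the descendants.
The descendants' portion ($171,000) is divided into 3 shares of $57,000: Xiomara, Kenji, and Rosa each take $57,000.

Una: $114,000; Xiomara: $57,000; Kenji: $57,000; Rosa: $57,000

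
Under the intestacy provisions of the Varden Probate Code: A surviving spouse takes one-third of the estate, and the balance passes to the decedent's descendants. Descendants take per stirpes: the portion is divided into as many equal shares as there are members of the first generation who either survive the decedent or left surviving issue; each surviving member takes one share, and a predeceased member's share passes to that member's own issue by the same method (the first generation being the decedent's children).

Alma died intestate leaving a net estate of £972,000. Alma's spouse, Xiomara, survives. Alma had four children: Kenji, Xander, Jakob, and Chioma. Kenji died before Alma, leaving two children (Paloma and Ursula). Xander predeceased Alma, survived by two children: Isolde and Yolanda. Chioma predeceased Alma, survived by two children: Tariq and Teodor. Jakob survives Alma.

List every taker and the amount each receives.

Xiomara: £324,000; Paloma: £81,000; Ursula: £81,000; Isolde: £81,000; Yolanda: £81,000; Jakob: £162,000; Tariq: £81,000; Teodor: £81,000

Xiomara takes one-third of £972,000 = £324,000. The remaining £648,000 passes to the descendants.
The descendants' portion (£648,000) is divided into 4 shares of £162,000: Jakob takes £162,000; Kenji's £162,000 share passes to Kenji's issue; Xander's £162,000 share passes to Xander's issue; Chioma's £162,000 share passes to Chioma's issue.
Kenji's share (£162,000) is divided into 2 shares of £81,000: Paloma and Ursula each take £81,000.
Xander's share (£162,000) is divided into 2 shares of £81,000: Isolde and Yolanda each take £81,000.
Chioma's share (£162,000) is divided into 2 shares of £81,000: Tariq and Teodor each take £81,000.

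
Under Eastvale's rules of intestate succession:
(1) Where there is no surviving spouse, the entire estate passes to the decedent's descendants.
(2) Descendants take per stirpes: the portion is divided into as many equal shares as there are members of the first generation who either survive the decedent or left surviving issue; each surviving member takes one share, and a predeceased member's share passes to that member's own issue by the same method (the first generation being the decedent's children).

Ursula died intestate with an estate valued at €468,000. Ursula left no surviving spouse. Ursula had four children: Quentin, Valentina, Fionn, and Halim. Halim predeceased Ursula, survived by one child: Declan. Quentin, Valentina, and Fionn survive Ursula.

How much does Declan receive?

The entire €468,000 passes to the descendants.
That amount (€468,000) is divided into 4 shares of €117,000: Quentin, Valentina, and Fionn each take €117,000; Halim's €117,000 share passes to Halim's issue.
Halim's share (€117,000) passes entirely to Declan.

Declan receives €117,000.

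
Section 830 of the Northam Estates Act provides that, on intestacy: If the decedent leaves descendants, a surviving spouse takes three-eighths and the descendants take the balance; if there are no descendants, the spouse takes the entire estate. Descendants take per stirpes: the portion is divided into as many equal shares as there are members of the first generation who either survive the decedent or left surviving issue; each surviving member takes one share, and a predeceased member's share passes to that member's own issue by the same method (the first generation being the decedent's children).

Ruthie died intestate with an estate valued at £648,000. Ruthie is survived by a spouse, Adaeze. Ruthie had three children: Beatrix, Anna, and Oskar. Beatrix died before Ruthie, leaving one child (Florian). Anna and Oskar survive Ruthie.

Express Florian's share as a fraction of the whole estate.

Adaeze takes three-eighths of £648,000 = £243,000. The remaining £405,000 passes to the descendants.
The descendants' portion (£405,000) is divided into 3 shares of £135,000: Anna and Oskar each take £135,000; Beatrix's £135,000 share passes to Beatrix's issue.
Beatrix's share (£135,000) passes entirely to Florian.

Florian receives 5/24 of the estate.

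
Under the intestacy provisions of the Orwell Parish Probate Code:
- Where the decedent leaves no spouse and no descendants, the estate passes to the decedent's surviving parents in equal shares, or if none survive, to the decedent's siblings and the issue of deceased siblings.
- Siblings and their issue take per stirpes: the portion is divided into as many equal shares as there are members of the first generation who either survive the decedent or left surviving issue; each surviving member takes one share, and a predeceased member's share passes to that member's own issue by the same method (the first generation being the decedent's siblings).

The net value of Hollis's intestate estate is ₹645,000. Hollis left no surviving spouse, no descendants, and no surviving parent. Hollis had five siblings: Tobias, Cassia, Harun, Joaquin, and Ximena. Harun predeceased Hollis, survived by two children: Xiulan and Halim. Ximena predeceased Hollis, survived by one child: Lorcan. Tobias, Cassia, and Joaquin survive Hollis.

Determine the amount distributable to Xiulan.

Xiulan receives ₹64,500.

The entire ₹645,000 passes to the siblings and their issue.
That amount (₹645,000) is divided into 5 shares of ₹129,000: Tobias, Cassia, and Joaquin each take ₹129,000; Harun's ₹129,000 share passes to Harun's issue; Ximena's ₹129,000 share passes to Ximena's issue.
Harun's share (₹129,000) is divided into 2 shares of ₹64,500: Xiulan and Halim each take ₹64,500.
Ximena's share (₹129,000) passes entirely to Lorcan.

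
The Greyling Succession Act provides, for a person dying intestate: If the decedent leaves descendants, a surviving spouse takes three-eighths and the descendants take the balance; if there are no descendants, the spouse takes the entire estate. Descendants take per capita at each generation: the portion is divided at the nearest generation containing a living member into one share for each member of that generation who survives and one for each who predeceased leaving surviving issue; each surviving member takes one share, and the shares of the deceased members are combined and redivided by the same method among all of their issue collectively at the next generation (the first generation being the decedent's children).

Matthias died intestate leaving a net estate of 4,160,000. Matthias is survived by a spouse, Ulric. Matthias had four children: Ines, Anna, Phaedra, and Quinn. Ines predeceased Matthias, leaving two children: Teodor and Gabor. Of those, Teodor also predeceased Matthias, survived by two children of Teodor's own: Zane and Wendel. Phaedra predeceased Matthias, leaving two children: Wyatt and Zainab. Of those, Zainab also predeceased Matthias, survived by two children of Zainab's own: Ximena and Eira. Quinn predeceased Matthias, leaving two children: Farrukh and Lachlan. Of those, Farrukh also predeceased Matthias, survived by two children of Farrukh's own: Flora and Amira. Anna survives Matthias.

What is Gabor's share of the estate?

Gabor receives 325,000.

Ulric takes three-eighths of 4,160,000 = 1,560,000. The remaining 2,600,000 passes to the descendants.
The descendants' portion (2,600,000) is divided at the children's generation into 4 shares of 650,000. Anna takes 650,000. The 3 shares of the deceased (Ines, Phaedra, and Quinn) are combined into a pool of 1,950,000.
That pool (1,950,000) is divided at the grandchildren's generation into 6 shares of 325,000. Gabor, Wyatt, and Lachlan each take 325,000. The 3 shares of the deceased (Teodor, Zainab, and Farrukh) are combined into a pool of 975,000.
That pool (975,000) is divided at the great-grandchildren's generation equally among Zane, Wendel, Ximena, Eira, Flora, and Amira: 162,500 each.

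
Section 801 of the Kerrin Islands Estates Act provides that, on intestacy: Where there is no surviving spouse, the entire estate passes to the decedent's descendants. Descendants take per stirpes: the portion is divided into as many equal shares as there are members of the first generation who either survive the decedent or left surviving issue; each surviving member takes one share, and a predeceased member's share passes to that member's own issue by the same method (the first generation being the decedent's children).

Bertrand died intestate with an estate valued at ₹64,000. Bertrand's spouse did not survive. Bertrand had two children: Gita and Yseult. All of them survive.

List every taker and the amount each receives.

Gita: ₹32,000; Yseult: ₹32,000

The entire ₹64,000 passes to the descendants.
That amount (₹64,000) is divided into 2 shares of ₹32,000: Gita and Yseult each take ₹32,000.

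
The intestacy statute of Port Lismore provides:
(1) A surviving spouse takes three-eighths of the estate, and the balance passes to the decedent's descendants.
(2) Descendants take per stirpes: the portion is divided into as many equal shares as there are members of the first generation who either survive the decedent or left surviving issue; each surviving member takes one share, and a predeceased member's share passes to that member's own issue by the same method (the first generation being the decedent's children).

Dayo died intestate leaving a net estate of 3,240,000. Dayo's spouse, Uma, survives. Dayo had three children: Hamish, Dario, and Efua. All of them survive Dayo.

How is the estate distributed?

Uma takes three-eighths of 3,240,000 = 1,215,000. The remaining 2,025,000 passes to the descendants.
The descendants' portion (2,025,000) is divided into 3 shares of 675,000: Hamish, Dario, and Efua each take 675,000.

Uma: 1,215,000; Hamish: 675,000; Dario: 675,000; Efua: 675,000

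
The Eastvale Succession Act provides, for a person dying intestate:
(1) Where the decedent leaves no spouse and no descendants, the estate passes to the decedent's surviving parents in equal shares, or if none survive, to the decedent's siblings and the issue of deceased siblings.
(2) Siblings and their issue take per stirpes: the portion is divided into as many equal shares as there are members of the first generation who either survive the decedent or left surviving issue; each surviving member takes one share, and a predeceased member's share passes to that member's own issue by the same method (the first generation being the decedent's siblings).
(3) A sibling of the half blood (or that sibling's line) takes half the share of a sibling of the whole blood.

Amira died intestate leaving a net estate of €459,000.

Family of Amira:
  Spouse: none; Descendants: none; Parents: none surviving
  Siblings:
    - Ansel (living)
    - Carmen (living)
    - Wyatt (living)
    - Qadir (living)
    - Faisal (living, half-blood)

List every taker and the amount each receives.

The entire €459,000 passes to the siblings and their issue.
Counting each half-blood sibling's line as half a unit, there are 9/2 units in €459,000, so one unit is €102,000. Whole-blood lines (Ansel, Carmen, Wyatt, and Qadir) take €102,000 each; half-blood lines (Faisal) take €51,000 each.

Ansel: €102,000; Carmen: €102,000; Wyatt: €102,000; Qadir: €102,000; Faisal: €51,000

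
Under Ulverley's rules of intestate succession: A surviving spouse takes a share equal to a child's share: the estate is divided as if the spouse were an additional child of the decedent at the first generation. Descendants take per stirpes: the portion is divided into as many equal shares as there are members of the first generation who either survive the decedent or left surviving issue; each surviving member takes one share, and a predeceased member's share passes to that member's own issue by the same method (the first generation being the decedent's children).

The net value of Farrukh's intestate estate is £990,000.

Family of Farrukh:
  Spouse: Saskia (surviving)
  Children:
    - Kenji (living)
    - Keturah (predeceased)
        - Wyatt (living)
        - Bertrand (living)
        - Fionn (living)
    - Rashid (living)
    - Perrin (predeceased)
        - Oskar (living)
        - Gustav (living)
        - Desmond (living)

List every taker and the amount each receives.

Saskia: £198,000; Kenji: £198,000; Wyatt: £66,000; Bertrand: £66,000; Fionn: £66,000; Rashid: £198,000; Oskar: £66,000; Gustav: £66,000; Desmond: £66,000

The spouse counts as an additional share at the children's level, so there are 5 primary shares of £198,000. Saskia takes one such share (£198,000).
The children's combined portion (£792,000) is divided into 4 shares of £198,000: Kenji and Rashid each take £198,000; Keturah's £198,000 share passes to Keturah's issue; Perrin's £198,000 share passes to Perrin's issue.
Keturah's share (£198,000) is divided into 3 shares of £66,000: Wyatt, Bertrand, and Fionn each take £66,000.
Perrin's share (£198,000) is divided into 3 shares of £66,000: Oskar, Gustav, and Desmond each take £66,000.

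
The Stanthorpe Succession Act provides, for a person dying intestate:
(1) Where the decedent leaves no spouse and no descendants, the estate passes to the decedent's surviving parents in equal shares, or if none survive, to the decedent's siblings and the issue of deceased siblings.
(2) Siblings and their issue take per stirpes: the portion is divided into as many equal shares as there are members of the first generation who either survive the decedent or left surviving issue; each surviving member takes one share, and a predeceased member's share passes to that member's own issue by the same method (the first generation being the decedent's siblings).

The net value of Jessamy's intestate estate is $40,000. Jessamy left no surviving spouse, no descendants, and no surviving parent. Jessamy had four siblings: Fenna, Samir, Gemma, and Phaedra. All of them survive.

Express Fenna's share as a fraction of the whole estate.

The entire $40,000 passes to the siblings and their issue.
That amount ($40,000) is divided into 4 shares of $10,000: Fenna, Samir, Gemma, and Phaedra each take $10,000.

Fenna receives 1/4 of the estate.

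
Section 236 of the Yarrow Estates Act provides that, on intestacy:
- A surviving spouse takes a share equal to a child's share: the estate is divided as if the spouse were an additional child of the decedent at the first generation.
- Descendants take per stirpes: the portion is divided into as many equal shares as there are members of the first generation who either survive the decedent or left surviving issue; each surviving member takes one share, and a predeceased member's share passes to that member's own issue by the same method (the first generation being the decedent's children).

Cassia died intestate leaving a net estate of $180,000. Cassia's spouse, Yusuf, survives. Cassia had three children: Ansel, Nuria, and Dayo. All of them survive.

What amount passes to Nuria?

The spouse counts as an additional share at the children's level, so there are 4 primary shares of $45,000. Yusuf takes one such share ($45,000).
The children's combined portion ($135,000) is divided into 3 shares of $45,000: Ansel, Nuria, and Dayo each take $45,000.

Nuria receives $45,000.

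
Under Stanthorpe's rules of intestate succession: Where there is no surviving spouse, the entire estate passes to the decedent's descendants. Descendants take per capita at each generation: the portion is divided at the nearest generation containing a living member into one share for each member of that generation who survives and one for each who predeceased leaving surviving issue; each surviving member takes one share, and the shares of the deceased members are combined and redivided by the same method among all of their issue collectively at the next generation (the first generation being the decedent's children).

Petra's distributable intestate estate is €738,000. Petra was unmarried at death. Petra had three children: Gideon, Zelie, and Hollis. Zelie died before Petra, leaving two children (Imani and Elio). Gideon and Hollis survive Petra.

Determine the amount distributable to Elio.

Elio receives €123,000.

The entire €738,000 passes to the descendants.
That amount (€738,000) is divided at the children's generation into 3 shares of €246,000. Gideon and Hollis each take €246,000. The remaining share for the deceased Zelie (€246,000) is carried to the next generation.
That pool (€246,000) is divided at the grandchildren's generation equally among Imani and Elio: €123,000 each.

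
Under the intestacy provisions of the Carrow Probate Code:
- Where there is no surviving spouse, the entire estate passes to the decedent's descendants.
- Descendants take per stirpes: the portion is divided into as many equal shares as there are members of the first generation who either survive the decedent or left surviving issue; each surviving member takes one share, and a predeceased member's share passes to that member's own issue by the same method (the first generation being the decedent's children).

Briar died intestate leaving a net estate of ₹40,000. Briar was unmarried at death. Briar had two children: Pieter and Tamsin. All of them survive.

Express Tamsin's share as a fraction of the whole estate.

Tamsin receives 1/2 of the estate.

The entire ₹40,000 passes to the descendants.
That amount (₹40,000) is divided into 2 shares of ₹20,000: Pieter and Tamsin each take ₹20,000.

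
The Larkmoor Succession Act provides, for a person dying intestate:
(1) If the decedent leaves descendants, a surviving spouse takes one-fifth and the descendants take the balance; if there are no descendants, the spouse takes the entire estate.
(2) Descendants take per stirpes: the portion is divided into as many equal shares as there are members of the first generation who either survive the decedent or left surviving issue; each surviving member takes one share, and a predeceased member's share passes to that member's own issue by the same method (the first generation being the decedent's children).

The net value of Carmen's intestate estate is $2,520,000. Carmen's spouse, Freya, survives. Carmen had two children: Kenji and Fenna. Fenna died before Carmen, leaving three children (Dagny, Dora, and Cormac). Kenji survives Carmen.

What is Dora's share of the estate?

Freya takes one-fifth of $2,520,000 = $504,000. The remaining $2,016,000 passes to the descendants.
The descendants' portion ($2,016,000) is divided into 2 shares of $1,008,000: Kenji takes $1,008,000; Fenna's $1,008,000 share passes to Fenna's issue.
Fenna's share ($1,008,000) is divided into 3 shares of $336,000: Dagny, Dora, and Cormac each take $336,000.

Dora receives $336,000.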